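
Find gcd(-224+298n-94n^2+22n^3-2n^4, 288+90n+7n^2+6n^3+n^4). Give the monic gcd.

Repeated division with remainder:
  -2n^4+22n^3-94n^2+298n-224 = (-2)(n^4+6n^3+7n^2+90n+288) + (34n^3-80n^2+478n+352)
  n^4+6n^3+7n^2+90n+288 = ((1/34)n+71/289)(34n^3-80n^2+478n+352) + ((3640/289)n^2-(10920/289)n+58240/289)
  34n^3-80n^2+478n+352 = ((4913/1820)n+3179/1820)((3640/289)n^2-(10920/289)n+58240/289) + (0)
Last nonzero remainder: (3640/289)n^2-(10920/289)n+58240/289. Dividing through by 3640/289 gives the monic gcd n^2-3n+16.

16-3n+n^2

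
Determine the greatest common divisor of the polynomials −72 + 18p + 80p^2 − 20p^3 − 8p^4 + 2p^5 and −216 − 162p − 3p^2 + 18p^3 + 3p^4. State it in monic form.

Euclidean algorithm in ℚ[p]:
  2p^5 − 8p^4 − 20p^3 + 80p^2 + 18p − 72 = ((2/3)p − 20/3)(3p^4 + 18p^3 − 3p^2 − 162p − 216) + (102p^3 + 168p^2 − 918p − 1512)
  3p^4 + 18p^3 − 3p^2 − 162p − 216 = ((1/34)p + 37/289)(102p^3 + 168p^2 − 918p − 1512) + ((720/289)p^2 − 6480/289)
  102p^3 + 168p^2 − 918p − 1512 = ((4913/120)p + 2023/30)((720/289)p^2 − 6480/289) + (0)
Last nonzero remainder: (720/289)p^2 − 6480/289. Dividing through by 720/289 gives the monic gcd p^2 − 9.

−9 + p^2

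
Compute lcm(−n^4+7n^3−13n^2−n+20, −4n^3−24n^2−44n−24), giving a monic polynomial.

n^6−2n^5−16n^4+24n^3+63n^2−94n−120

Apply the Euclidean algorithm:
  −n^4+7n^3−13n^2−n+20 = ((1/4)n−13/4)(−4n^3−24n^2−44n−24) + (−80n^2−138n−58)
  −4n^3−24n^2−44n−24 = ((1/20)n+171/800)(−80n^2−138n−58) + (−(4641/400)n−4641/400)
  −80n^2−138n−58 = ((32000/4641)n+23200/4641)(−(4641/400)n−4641/400) + (0)
Last nonzero remainder: −(4641/400)n−4641/400. Dividing through by −4641/400 gives the monic gcd n+1.
Then lcm(f, g) = f·g / gcd(f, g); expanding and making the result monic gives the answer.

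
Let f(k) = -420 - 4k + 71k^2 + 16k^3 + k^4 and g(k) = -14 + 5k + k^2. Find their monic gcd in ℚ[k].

-14 + 5k + k^2

By polynomial division,
  k^4 + 16k^3 + 71k^2 - 4k - 420 = (k^2 + 11k + 30)(k^2 + 5k - 14) + (0)
The last nonzero remainder k^2 + 5k - 14 is already monic.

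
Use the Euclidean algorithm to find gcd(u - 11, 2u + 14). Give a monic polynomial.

1

Euclidean algorithm in ℚ[u]:
  u - 11 = (1/2)(2u + 14) + (-18)
  2u + 14 = (-(1/9)u - 7/9)(-18) + (0)
The last nonzero remainder is the constant -18, so the polynomials are coprime and gcd = 1.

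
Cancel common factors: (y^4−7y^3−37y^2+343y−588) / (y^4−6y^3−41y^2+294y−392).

(y−3)/(y−2)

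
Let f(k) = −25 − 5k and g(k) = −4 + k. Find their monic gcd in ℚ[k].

Repeated division with remainder:
  −5k − 25 = (−5)(k − 4) + (−45)
  k − 4 = (−(1/45)k + 4/45)(−45) + (0)
The last nonzero remainder is the constant −45, so the polynomials are coprime and gcd = 1.

1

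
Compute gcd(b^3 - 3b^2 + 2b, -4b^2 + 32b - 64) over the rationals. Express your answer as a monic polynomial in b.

By polynomial division,
  b^3 - 3b^2 + 2b = (-(1/4)b - 5/4)(-4b^2 + 32b - 64) + (26b - 80)
  -4b^2 + 32b - 64 = (-(2/13)b + 128/169)(26b - 80) + (-576/169)
  26b - 80 = (-(2197/288)b + 845/36)(-576/169) + (0)
The last nonzero remainder is the constant -576/169, so the polynomials are coprime and gcd = 1.

1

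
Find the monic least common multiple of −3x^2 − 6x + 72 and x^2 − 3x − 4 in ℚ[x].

Apply the Euclidean algorithm:
  −3x^2 − 6x + 72 = (−3)(x^2 − 3x − 4) + (−15x + 60)
  x^2 − 3x − 4 = (−(1/15)x − 1/15)(−15x + 60) + (0)
Last nonzero remainder: −15x + 60. Dividing through by −15 gives the monic gcd x − 4.
Then lcm(f, g) = f·g / gcd(f, g); expanding and making the result monic gives the answer.

x^3 + 3x^2 − 22x − 24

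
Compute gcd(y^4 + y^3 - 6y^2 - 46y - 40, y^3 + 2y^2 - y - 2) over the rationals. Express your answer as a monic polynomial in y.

y + 1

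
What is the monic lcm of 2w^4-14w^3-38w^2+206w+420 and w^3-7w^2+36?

w^6-16w^5+62w^4+148w^3-1059w^2-36w+3780

Euclidean algorithm in ℚ[w]:
  2w^4-14w^3-38w^2+206w+420 = (2w)(w^3-7w^2+36) + (-38w^2+134w+420)
  w^3-7w^2+36 = (-(1/38)w+33/361)(-38w^2+134w+420) + (-(432/361)w-864/361)
  -38w^2+134w+420 = ((6859/216)w-12635/72)(-(432/361)w-864/361) + (0)
Last nonzero remainder: -(432/361)w-864/361. Dividing through by -432/361 gives the monic gcd w+2.
Then lcm(f, g) = f·g / gcd(f, g); expanding and making the result monic gives the answer.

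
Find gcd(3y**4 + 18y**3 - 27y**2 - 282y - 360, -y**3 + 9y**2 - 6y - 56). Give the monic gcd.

y**2 - 2y - 8

Apply the Euclidean algorithm:
  3y**4 + 18y**3 - 27y**2 - 282y - 360 = (-3y - 45)(-y**3 + 9y**2 - 6y - 56) + (360y**2 - 720y - 2880)
  -y**3 + 9y**2 - 6y - 56 = (-(1/360)y + 7/360)(360y**2 - 720y - 2880) + (0)
Last nonzero remainder: 360y**2 - 720y - 2880. Dividing through by 360 gives the monic gcd y**2 - 2y - 8.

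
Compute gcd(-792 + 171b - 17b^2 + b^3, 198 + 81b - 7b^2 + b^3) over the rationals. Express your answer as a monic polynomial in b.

By polynomial division,
  b^3 - 17b^2 + 171b - 792 = (b^3 - 7b^2 + 81b + 198) + (-10b^2 + 90b - 990)
  b^3 - 7b^2 + 81b + 198 = (-(1/10)b - 1/5)(-10b^2 + 90b - 990) + (0)
Last nonzero remainder: -10b^2 + 90b - 990. Dividing through by -10 gives the monic gcd b^2 - 9b + 99.

99 - 9b + b^2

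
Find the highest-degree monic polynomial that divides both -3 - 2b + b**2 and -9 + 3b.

Euclidean algorithm in ℚ[b]:
  b**2 - 2b - 3 = ((1/3)b + 1/3)(3b - 9) + (0)
Last nonzero remainder: 3b - 9. Dividing through by 3 gives the monic gcd b - 3.

-3 + b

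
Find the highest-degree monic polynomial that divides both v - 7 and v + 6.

1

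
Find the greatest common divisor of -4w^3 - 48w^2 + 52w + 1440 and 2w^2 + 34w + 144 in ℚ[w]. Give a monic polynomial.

w^2 + 17w + 72

Euclidean algorithm in ℚ[w]:
  -4w^3 - 48w^2 + 52w + 1440 = (-2w + 10)(2w^2 + 34w + 144) + (0)
Last nonzero remainder: 2w^2 + 34w + 144. Dividing through by 2 gives the monic gcd w^2 + 17w + 72.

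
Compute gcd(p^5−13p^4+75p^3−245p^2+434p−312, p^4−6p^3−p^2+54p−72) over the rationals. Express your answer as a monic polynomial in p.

Apply the Euclidean algorithm:
  p^5−13p^4+75p^3−245p^2+434p−312 = (p−7)(p^4−6p^3−p^2+54p−72) + (34p^3−306p^2+884p−816)
  p^4−6p^3−p^2+54p−72 = ((1/34)p+3/34)(34p^3−306p^2+884p−816) + (0)
Last nonzero remainder: 34p^3−306p^2+884p−816. Dividing through by 34 gives the monic gcd p^3−9p^2+26p−24.

p^3−9p^2+26p−24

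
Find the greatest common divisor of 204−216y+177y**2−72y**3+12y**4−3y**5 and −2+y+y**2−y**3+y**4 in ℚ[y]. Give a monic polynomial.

Repeated division with remainder:
  −3y**5+12y**4−72y**3+177y**2−216y+204 = (−3y+9)(y**4−y**3+y**2+y−2) + (−60y**3+171y**2−231y+222)
  y**4−y**3+y**2+y−2 = (−(1/60)y−37/1200)(−60y**3+171y**2−231y+222) + ((969/400)y**2−(969/400)y+969/200)
  −60y**3+171y**2−231y+222 = (−(8000/323)y+14800/323)((969/400)y**2−(969/400)y+969/200) + (0)
Last nonzero remainder: (969/400)y**2−(969/400)y+969/200. Dividing through by 969/400 gives the monic gcd y**2−y+2.

2−y+y**2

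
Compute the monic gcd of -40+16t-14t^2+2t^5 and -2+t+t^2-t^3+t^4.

2-t+t^2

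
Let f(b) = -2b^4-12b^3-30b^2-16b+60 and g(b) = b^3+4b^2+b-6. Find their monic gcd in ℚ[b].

Euclidean algorithm in ℚ[b]:
  -2b^4-12b^3-30b^2-16b+60 = (-2b-4)(b^3+4b^2+b-6) + (-12b^2-24b+36)
  b^3+4b^2+b-6 = (-(1/12)b-1/6)(-12b^2-24b+36) + (0)
Last nonzero remainder: -12b^2-24b+36. Dividing through by -12 gives the monic gcd b^2+2b-3.

b^2+2b-3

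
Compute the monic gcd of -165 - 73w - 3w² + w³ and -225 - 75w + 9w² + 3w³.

15 + 8w + w²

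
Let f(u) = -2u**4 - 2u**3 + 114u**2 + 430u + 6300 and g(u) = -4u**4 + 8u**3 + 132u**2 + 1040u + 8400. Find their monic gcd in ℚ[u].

u**3 - 8u**2 + 15u - 350

Euclidean algorithm in ℚ[u]:
  -2u**4 - 2u**3 + 114u**2 + 430u + 6300 = (1/2)(-4u**4 + 8u**3 + 132u**2 + 1040u + 8400) + (-6u**3 + 48u**2 - 90u + 2100)
  -4u**4 + 8u**3 + 132u**2 + 1040u + 8400 = ((2/3)u + 4)(-6u**3 + 48u**2 - 90u + 2100) + (0)
Last nonzero remainder: -6u**3 + 48u**2 - 90u + 2100. Dividing through by -6 gives the monic gcd u**3 - 8u**2 + 15u - 350.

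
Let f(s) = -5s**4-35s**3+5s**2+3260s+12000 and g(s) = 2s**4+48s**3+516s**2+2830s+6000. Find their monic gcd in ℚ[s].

s**2+11s+75

Euclidean algorithm in ℚ[s]:
  -5s**4-35s**3+5s**2+3260s+12000 = (-5/2)(2s**4+48s**3+516s**2+2830s+6000) + (85s**3+1295s**2+10335s+27000)
  2s**4+48s**3+516s**2+2830s+6000 = ((2/85)s+298/1445)(85s**3+1295s**2+10335s+27000) + ((1664/289)s**2+(18304/289)s+124800/289)
  85s**3+1295s**2+10335s+27000 = ((24565/1664)s+13005/208)((1664/289)s**2+(18304/289)s+124800/289) + (0)
Last nonzero remainder: (1664/289)s**2+(18304/289)s+124800/289. Dividing through by 1664/289 gives the monic gcd s**2+11s+75.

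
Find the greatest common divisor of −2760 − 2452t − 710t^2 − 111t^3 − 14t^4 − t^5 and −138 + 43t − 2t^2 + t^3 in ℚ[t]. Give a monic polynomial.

Repeated division with remainder:
  −t^5 − 14t^4 − 111t^3 − 710t^2 − 2452t − 2760 = (−t^2 − 16t − 100)(t^3 − 2t^2 + 43t − 138) + (−360t^2 − 360t − 16560)
  t^3 − 2t^2 + 43t − 138 = (−(1/360)t + 1/120)(−360t^2 − 360t − 16560) + (0)
Last nonzero remainder: −360t^2 − 360t − 16560. Dividing through by −360 gives the monic gcd t^2 + t + 46.

46 + t + t^2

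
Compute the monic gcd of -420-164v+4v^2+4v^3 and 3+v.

By polynomial division,
  4v^3+4v^2-164v-420 = (4v^2-8v-140)(v+3) + (0)
The last nonzero remainder v+3 is already monic.

3+v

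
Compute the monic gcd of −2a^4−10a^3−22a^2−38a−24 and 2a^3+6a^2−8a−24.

a+3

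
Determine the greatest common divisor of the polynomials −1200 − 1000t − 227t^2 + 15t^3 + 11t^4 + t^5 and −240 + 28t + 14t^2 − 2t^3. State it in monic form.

By polynomial division,
  t^5 + 11t^4 + 15t^3 − 227t^2 − 1000t − 1200 = (−(1/2)t^2 − 9t − 155/2)(−2t^3 + 14t^2 + 28t − 240) + (990t^2 − 990t − 19800)
  −2t^3 + 14t^2 + 28t − 240 = (−(1/495)t + 2/165)(990t^2 − 990t − 19800) + (0)
Last nonzero remainder: 990t^2 − 990t − 19800. Dividing through by 990 gives the monic gcd t^2 − t − 20.

−20 − t + t^2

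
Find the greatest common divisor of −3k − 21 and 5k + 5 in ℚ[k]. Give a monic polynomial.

1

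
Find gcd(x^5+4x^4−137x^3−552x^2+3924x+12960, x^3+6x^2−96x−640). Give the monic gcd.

Apply the Euclidean algorithm:
  x^5+4x^4−137x^3−552x^2+3924x+12960 = (x^2−2x−29)(x^3+6x^2−96x−640) + (70x^2−140x−5600)
  x^3+6x^2−96x−640 = ((1/70)x+4/35)(70x^2−140x−5600) + (0)
Last nonzero remainder: 70x^2−140x−5600. Dividing through by 70 gives the monic gcd x^2−2x−80.

x^2−2x−80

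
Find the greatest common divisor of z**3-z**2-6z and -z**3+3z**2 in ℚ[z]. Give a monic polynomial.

By polynomial division,
  z**3-z**2-6z = (-1)(-z**3+3z**2) + (2z**2-6z)
  -z**3+3z**2 = (-(1/2)z)(2z**2-6z) + (0)
Last nonzero remainder: 2z**2-6z. Dividing through by 2 gives the monic gcd z**2-3z.

z**2-3z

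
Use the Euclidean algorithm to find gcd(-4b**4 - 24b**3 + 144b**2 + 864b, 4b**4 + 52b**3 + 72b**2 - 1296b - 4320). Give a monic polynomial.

b**2 + 12b + 36

Repeated division with remainder:
  -4b**4 - 24b**3 + 144b**2 + 864b = (-1)(4b**4 + 52b**3 + 72b**2 - 1296b - 4320) + (28b**3 + 216b**2 - 432b - 4320)
  4b**4 + 52b**3 + 72b**2 - 1296b - 4320 = ((1/7)b + 37/49)(28b**3 + 216b**2 - 432b - 4320) + (-(1440/49)b**2 - (17280/49)b - 51840/49)
  28b**3 + 216b**2 - 432b - 4320 = (-(343/360)b + 49/12)(-(1440/49)b**2 - (17280/49)b - 51840/49) + (0)
Last nonzero remainder: -(1440/49)b**2 - (17280/49)b - 51840/49. Dividing through by -1440/49 gives the monic gcd b**2 + 12b + 36.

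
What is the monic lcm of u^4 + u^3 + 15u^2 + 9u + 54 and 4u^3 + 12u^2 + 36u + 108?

u^5 + 4u^4 + 18u^3 + 54u^2 + 81u + 162

By polynomial division,
  u^4 + u^3 + 15u^2 + 9u + 54 = ((1/4)u - 1/2)(4u^3 + 12u^2 + 36u + 108) + (12u^2 + 108)
  4u^3 + 12u^2 + 36u + 108 = ((1/3)u + 1)(12u^2 + 108) + (0)
Last nonzero remainder: 12u^2 + 108. Dividing through by 12 gives the monic gcd u^2 + 9.
Then lcm(f, g) = f·g / gcd(f, g); expanding and making the result monic gives the answer.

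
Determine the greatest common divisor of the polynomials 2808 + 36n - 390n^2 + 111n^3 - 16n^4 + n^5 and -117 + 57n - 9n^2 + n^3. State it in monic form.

By polynomial division,
  n^5 - 16n^4 + 111n^3 - 390n^2 + 36n + 2808 = (n^2 - 7n - 9)(n^3 - 9n^2 + 57n - 117) + (45n^2 - 270n + 1755)
  n^3 - 9n^2 + 57n - 117 = ((1/45)n - 1/15)(45n^2 - 270n + 1755) + (0)
Last nonzero remainder: 45n^2 - 270n + 1755. Dividing through by 45 gives the monic gcd n^2 - 6n + 39.

39 - 6n + n^2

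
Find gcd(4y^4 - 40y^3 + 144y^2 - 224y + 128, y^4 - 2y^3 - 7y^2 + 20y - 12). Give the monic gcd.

Repeated division with remainder:
  4y^4 - 40y^3 + 144y^2 - 224y + 128 = (4)(y^4 - 2y^3 - 7y^2 + 20y - 12) + (-32y^3 + 172y^2 - 304y + 176)
  y^4 - 2y^3 - 7y^2 + 20y - 12 = (-(1/32)y - 27/256)(-32y^3 + 172y^2 - 304y + 176) + ((105/64)y^2 - (105/16)y + 105/16)
  -32y^3 + 172y^2 - 304y + 176 = (-(2048/105)y + 2816/105)((105/64)y^2 - (105/16)y + 105/16) + (0)
Last nonzero remainder: (105/64)y^2 - (105/16)y + 105/16. Dividing through by 105/64 gives the monic gcd y^2 - 4y + 4.

y^2 - 4y + 4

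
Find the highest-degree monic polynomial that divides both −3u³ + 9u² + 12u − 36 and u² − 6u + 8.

u − 2

By polynomial division,
  −3u³ + 9u² + 12u − 36 = (−3u − 9)(u² − 6u + 8) + (−18u + 36)
  u² − 6u + 8 = (−(1/18)u + 2/9)(−18u + 36) + (0)
Last nonzero remainder: −18u + 36. Dividing through by −18 gives the monic gcd u − 2.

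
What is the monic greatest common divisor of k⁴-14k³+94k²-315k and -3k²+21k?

By polynomial division,
  k⁴-14k³+94k²-315k = (-(1/3)k²+(7/3)k-15)(-3k²+21k) + (0)
Last nonzero remainder: -3k²+21k. Dividing through by -3 gives the monic gcd k²-7k.

k²-7k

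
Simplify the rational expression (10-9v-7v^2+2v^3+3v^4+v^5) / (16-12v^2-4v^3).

(5-2v-2v^2-v^3)/(8+4v)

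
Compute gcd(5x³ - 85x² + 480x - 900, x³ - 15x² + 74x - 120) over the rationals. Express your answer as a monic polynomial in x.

Repeated division with remainder:
  5x³ - 85x² + 480x - 900 = (5)(x³ - 15x² + 74x - 120) + (-10x² + 110x - 300)
  x³ - 15x² + 74x - 120 = (-(1/10)x + 2/5)(-10x² + 110x - 300) + (0)
Last nonzero remainder: -10x² + 110x - 300. Dividing through by -10 gives the monic gcd x² - 11x + 30.

x² - 11x + 30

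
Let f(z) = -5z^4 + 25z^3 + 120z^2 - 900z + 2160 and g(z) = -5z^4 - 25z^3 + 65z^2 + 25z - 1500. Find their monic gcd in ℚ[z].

z^2 - 5z + 12

Apply the Euclidean algorithm:
  -5z^4 + 25z^3 + 120z^2 - 900z + 2160 = (-5z^4 - 25z^3 + 65z^2 + 25z - 1500) + (50z^3 + 55z^2 - 925z + 3660)
  -5z^4 - 25z^3 + 65z^2 + 25z - 1500 = (-(1/10)z - 39/100)(50z^3 + 55z^2 - 925z + 3660) + (-(121/20)z^2 + (121/4)z - 363/5)
  50z^3 + 55z^2 - 925z + 3660 = (-(1000/121)z - 6100/121)(-(121/20)z^2 + (121/4)z - 363/5) + (0)
Last nonzero remainder: -(121/20)z^2 + (121/4)z - 363/5. Dividing through by -121/20 gives the monic gcd z^2 - 5z + 12.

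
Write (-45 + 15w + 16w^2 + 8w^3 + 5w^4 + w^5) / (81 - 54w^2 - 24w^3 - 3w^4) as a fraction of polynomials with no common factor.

(-5 - w^2)/(9 + 3w)

By polynomial division,
  w^5 + 5w^4 + 8w^3 + 16w^2 + 15w - 45 = (-(1/3)w + 1)(-3w^4 - 24w^3 - 54w^2 + 81) + (14w^3 + 70w^2 + 42w - 126)
  -3w^4 - 24w^3 - 54w^2 + 81 = (-(3/14)w - 9/14)(14w^3 + 70w^2 + 42w - 126) + (0)
Last nonzero remainder: 14w^3 + 70w^2 + 42w - 126. Dividing through by 14 gives the monic gcd w^3 + 5w^2 + 3w - 9.
Cancel w^3 + 5w^2 + 3w - 9 from numerator and denominator to get the reduced form.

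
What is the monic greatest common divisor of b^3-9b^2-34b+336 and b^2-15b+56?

b^2-15b+56

Repeated division with remainder:
  b^3-9b^2-34b+336 = (b+6)(b^2-15b+56) + (0)
The last nonzero remainder b^2-15b+56 is already monic.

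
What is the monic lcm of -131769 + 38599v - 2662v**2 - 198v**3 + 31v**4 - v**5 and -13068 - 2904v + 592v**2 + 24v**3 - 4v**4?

395307 + 15972v - 30613v**2 + 3256v**3 + 105v**4 - 28v**5 + v**6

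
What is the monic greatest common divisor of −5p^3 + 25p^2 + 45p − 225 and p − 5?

Apply the Euclidean algorithm:
  −5p^3 + 25p^2 + 45p − 225 = (−5p^2 + 45)(p − 5) + (0)
The last nonzero remainder p − 5 is already monic.

p − 5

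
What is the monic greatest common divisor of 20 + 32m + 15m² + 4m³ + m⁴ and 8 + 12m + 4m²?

2 + 3m + m²

Euclidean algorithm in ℚ[m]:
  m⁴ + 4m³ + 15m² + 32m + 20 = ((1/4)m² + (1/4)m + 5/2)(4m² + 12m + 8) + (0)
Last nonzero remainder: 4m² + 12m + 8. Dividing through by 4 gives the monic gcd m² + 3m + 2.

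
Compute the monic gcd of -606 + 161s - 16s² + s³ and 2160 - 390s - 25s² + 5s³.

-6 + s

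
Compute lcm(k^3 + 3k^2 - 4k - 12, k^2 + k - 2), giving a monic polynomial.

k^4 + 2k^3 - 7k^2 - 8k + 12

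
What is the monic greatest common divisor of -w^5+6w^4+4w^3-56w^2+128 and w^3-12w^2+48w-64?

Repeated division with remainder:
  -w^5+6w^4+4w^3-56w^2+128 = (-w^2-6w-20)(w^3-12w^2+48w-64) + (-72w^2+576w-1152)
  w^3-12w^2+48w-64 = (-(1/72)w+1/18)(-72w^2+576w-1152) + (0)
Last nonzero remainder: -72w^2+576w-1152. Dividing through by -72 gives the monic gcd w^2-8w+16.

w^2-8w+16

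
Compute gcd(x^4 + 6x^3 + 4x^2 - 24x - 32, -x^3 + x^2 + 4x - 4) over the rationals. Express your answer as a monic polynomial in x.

Repeated division with remainder:
  x^4 + 6x^3 + 4x^2 - 24x - 32 = (-x - 7)(-x^3 + x^2 + 4x - 4) + (15x^2 - 60)
  -x^3 + x^2 + 4x - 4 = (-(1/15)x + 1/15)(15x^2 - 60) + (0)
Last nonzero remainder: 15x^2 - 60. Dividing through by 15 gives the monic gcd x^2 - 4.

x^2 - 4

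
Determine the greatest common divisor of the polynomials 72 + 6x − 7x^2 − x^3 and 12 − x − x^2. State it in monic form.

Repeated division with remainder:
  −x^3 − 7x^2 + 6x + 72 = (x + 6)(−x^2 − x + 12) + (0)
Last nonzero remainder: −x^2 − x + 12. Dividing through by −1 gives the monic gcd x^2 + x − 12.

−12 + x + x^2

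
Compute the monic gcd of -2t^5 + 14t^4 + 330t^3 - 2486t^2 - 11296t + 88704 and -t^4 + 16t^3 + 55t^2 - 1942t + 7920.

t^3 - 6t^2 - 115t + 792

By polynomial division,
  -2t^5 + 14t^4 + 330t^3 - 2486t^2 - 11296t + 88704 = (2t + 18)(-t^4 + 16t^3 + 55t^2 - 1942t + 7920) + (-68t^3 + 408t^2 + 7820t - 53856)
  -t^4 + 16t^3 + 55t^2 - 1942t + 7920 = ((1/68)t - 5/34)(-68t^3 + 408t^2 + 7820t - 53856) + (0)
Last nonzero remainder: -68t^3 + 408t^2 + 7820t - 53856. Dividing through by -68 gives the monic gcd t^3 - 6t^2 - 115t + 792.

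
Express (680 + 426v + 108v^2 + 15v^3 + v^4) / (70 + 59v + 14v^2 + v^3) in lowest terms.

(136 + 58v + 10v^2 + v^3)/(14 + 9v + v^2)

Repeated division with remainder:
  v^4 + 15v^3 + 108v^2 + 426v + 680 = (v + 1)(v^3 + 14v^2 + 59v + 70) + (35v^2 + 297v + 610)
  v^3 + 14v^2 + 59v + 70 = ((1/35)v + 193/1225)(35v^2 + 297v + 610) + (−(6396/1225)v − 6396/245)
  35v^2 + 297v + 610 = (−(42875/6396)v − 74725/3198)(−(6396/1225)v − 6396/245) + (0)
Last nonzero remainder: −(6396/1225)v − 6396/245. Dividing through by −6396/1225 gives the monic gcd v + 5.
Cancel v + 5 from numerator and denominator to get the reduced form.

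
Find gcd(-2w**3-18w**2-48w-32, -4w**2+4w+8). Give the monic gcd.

Apply the Euclidean algorithm:
  -2w**3-18w**2-48w-32 = ((1/2)w+5)(-4w**2+4w+8) + (-72w-72)
  -4w**2+4w+8 = ((1/18)w-1/9)(-72w-72) + (0)
Last nonzero remainder: -72w-72. Dividing through by -72 gives the monic gcd w+1.

w+1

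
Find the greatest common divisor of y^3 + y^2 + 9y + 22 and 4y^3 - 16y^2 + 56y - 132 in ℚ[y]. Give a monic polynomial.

y^2 - y + 11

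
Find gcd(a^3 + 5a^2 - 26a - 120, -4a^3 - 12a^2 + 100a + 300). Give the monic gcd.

a - 5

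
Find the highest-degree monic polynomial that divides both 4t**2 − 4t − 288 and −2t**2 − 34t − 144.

t + 8

Apply the Euclidean algorithm:
  4t**2 − 4t − 288 = (−2)(−2t**2 − 34t − 144) + (−72t − 576)
  −2t**2 − 34t − 144 = ((1/36)t + 1/4)(−72t − 576) + (0)
Last nonzero remainder: −72t − 576. Dividing through by −72 gives the monic gcd t + 8.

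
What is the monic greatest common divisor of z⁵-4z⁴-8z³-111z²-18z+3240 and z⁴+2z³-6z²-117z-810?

z³-3z²+9z-162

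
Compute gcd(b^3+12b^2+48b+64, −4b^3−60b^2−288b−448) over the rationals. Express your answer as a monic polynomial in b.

Repeated division with remainder:
  b^3+12b^2+48b+64 = (−1/4)(−4b^3−60b^2−288b−448) + (−3b^2−24b−48)
  −4b^3−60b^2−288b−448 = ((4/3)b+28/3)(−3b^2−24b−48) + (0)
Last nonzero remainder: −3b^2−24b−48. Dividing through by −3 gives the monic gcd b^2+8b+16.

b^2+8b+16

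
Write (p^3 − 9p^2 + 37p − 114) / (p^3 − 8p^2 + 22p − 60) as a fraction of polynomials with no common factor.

Repeated division with remainder:
  p^3 − 9p^2 + 37p − 114 = (p^3 − 8p^2 + 22p − 60) + (−p^2 + 15p − 54)
  p^3 − 8p^2 + 22p − 60 = (−p − 7)(−p^2 + 15p − 54) + (73p − 438)
  −p^2 + 15p − 54 = (−(1/73)p + 9/73)(73p − 438) + (0)
Last nonzero remainder: 73p − 438. Dividing through by 73 gives the monic gcd p − 6.
Cancel p − 6 from numerator and denominator to get the reduced form.

(p^2 − 3p + 19)/(p^2 − 2p + 10)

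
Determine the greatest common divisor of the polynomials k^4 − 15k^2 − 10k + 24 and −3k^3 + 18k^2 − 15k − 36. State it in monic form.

k − 4

Apply the Euclidean algorithm:
  k^4 − 15k^2 − 10k + 24 = (−(1/3)k − 2)(−3k^3 + 18k^2 − 15k − 36) + (16k^2 − 52k − 48)
  −3k^3 + 18k^2 − 15k − 36 = (−(3/16)k + 33/64)(16k^2 − 52k − 48) + ((45/16)k − 45/4)
  16k^2 − 52k − 48 = ((256/45)k + 64/15)((45/16)k − 45/4) + (0)
Last nonzero remainder: (45/16)k − 45/4. Dividing through by 45/16 gives the monic gcd k − 4.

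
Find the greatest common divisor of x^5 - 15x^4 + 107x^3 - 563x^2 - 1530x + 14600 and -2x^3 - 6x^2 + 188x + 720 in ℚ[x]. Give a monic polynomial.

Repeated division with remainder:
  x^5 - 15x^4 + 107x^3 - 563x^2 - 1530x + 14600 = (-(1/2)x^2 + 9x - 255/2)(-2x^3 - 6x^2 + 188x + 720) + (-2660x^2 + 15960x + 106400)
  -2x^3 - 6x^2 + 188x + 720 = ((1/1330)x + 9/1330)(-2660x^2 + 15960x + 106400) + (0)
Last nonzero remainder: -2660x^2 + 15960x + 106400. Dividing through by -2660 gives the monic gcd x^2 - 6x - 40.

x^2 - 6x - 40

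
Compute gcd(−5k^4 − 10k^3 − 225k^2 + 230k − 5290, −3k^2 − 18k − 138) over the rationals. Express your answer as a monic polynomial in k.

k^2 + 6k + 46

Repeated division with remainder:
  −5k^4 − 10k^3 − 225k^2 + 230k − 5290 = ((5/3)k^2 − (20/3)k + 115/3)(−3k^2 − 18k − 138) + (0)
Last nonzero remainder: −3k^2 − 18k − 138. Dividing through by −3 gives the monic gcd k^2 + 6k + 46.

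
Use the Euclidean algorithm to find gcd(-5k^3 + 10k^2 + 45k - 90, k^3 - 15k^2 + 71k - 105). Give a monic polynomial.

k - 3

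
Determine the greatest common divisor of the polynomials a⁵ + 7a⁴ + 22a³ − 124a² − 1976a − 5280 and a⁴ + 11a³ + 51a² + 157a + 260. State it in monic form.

a² + 9a + 20

By polynomial division,
  a⁵ + 7a⁴ + 22a³ − 124a² − 1976a − 5280 = (a − 4)(a⁴ + 11a³ + 51a² + 157a + 260) + (15a³ − 77a² − 1608a − 4240)
  a⁴ + 11a³ + 51a² + 157a + 260 = ((1/15)a + 242/225)(15a³ − 77a² − 1608a − 4240) + ((54229/225)a² + (54229/25)a + 216916/45)
  15a³ − 77a² − 1608a − 4240 = ((3375/54229)a − 47700/54229)((54229/225)a² + (54229/25)a + 216916/45) + (0)
Last nonzero remainder: (54229/225)a² + (54229/25)a + 216916/45. Dividing through by 54229/225 gives the monic gcd a² + 9a + 20.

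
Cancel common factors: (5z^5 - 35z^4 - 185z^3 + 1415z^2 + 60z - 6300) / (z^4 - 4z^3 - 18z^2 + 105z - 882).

Repeated division with remainder:
  5z^5 - 35z^4 - 185z^3 + 1415z^2 + 60z - 6300 = (5z - 15)(z^4 - 4z^3 - 18z^2 + 105z - 882) + (-155z^3 + 620z^2 + 6045z - 19530)
  z^4 - 4z^3 - 18z^2 + 105z - 882 = (-(1/155)z)(-155z^3 + 620z^2 + 6045z - 19530) + (21z^2 - 21z - 882)
  -155z^3 + 620z^2 + 6045z - 19530 = (-(155/21)z + 155/7)(21z^2 - 21z - 882) + (0)
Last nonzero remainder: 21z^2 - 21z - 882. Dividing through by 21 gives the monic gcd z^2 - z - 42.
Cancel z^2 - z - 42 from numerator and denominator to get the reduced form.

(5z^3 - 30z^2 - 5z + 150)/(z^2 - 3z + 21)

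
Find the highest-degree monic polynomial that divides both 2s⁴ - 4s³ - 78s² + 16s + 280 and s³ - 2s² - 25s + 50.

s² + 3s - 10

Euclidean algorithm in ℚ[s]:
  2s⁴ - 4s³ - 78s² + 16s + 280 = (2s)(s³ - 2s² - 25s + 50) + (-28s² - 84s + 280)
  s³ - 2s² - 25s + 50 = (-(1/28)s + 5/28)(-28s² - 84s + 280) + (0)
Last nonzero remainder: -28s² - 84s + 280. Dividing through by -28 gives the monic gcd s² + 3s - 10.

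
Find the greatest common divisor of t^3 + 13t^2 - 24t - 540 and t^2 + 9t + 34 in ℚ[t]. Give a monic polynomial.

Euclidean algorithm in ℚ[t]:
  t^3 + 13t^2 - 24t - 540 = (t + 4)(t^2 + 9t + 34) + (-94t - 676)
  t^2 + 9t + 34 = (-(1/94)t - 85/4418)(-94t - 676) + (46376/2209)
  -94t - 676 = (-(103823/23188)t - 373321/11594)(46376/2209) + (0)
The last nonzero remainder is the constant 46376/2209, so the polynomials are coprime and gcd = 1.

1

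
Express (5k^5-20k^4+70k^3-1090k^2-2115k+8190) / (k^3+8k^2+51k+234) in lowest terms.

(5k^3-30k^2-65k+210)/(k+6)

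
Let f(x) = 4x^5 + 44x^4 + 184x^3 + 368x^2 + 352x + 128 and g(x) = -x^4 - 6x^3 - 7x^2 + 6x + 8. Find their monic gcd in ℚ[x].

Euclidean algorithm in ℚ[x]:
  4x^5 + 44x^4 + 184x^3 + 368x^2 + 352x + 128 = (-4x - 20)(-x^4 - 6x^3 - 7x^2 + 6x + 8) + (36x^3 + 252x^2 + 504x + 288)
  -x^4 - 6x^3 - 7x^2 + 6x + 8 = (-(1/36)x + 1/36)(36x^3 + 252x^2 + 504x + 288) + (0)
Last nonzero remainder: 36x^3 + 252x^2 + 504x + 288. Dividing through by 36 gives the monic gcd x^3 + 7x^2 + 14x + 8.

x^3 + 7x^2 + 14x + 8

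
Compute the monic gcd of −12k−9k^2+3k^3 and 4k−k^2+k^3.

Repeated division with remainder:
  3k^3−9k^2−12k = (3)(k^3−k^2+4k) + (−6k^2−24k)
  k^3−k^2+4k = (−(1/6)k+5/6)(−6k^2−24k) + (24k)
  −6k^2−24k = (−(1/4)k−1)(24k) + (0)
Last nonzero remainder: 24k. Dividing through by 24 gives the monic gcd k.

k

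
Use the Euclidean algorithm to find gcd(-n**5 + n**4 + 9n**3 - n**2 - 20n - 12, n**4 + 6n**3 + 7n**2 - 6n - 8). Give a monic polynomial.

n**2 + 3n + 2

Euclidean algorithm in ℚ[n]:
  -n**5 + n**4 + 9n**3 - n**2 - 20n - 12 = (-n + 7)(n**4 + 6n**3 + 7n**2 - 6n - 8) + (-26n**3 - 56n**2 + 14n + 44)
  n**4 + 6n**3 + 7n**2 - 6n - 8 = (-(1/26)n - 25/169)(-26n**3 - 56n**2 + 14n + 44) + (-(126/169)n**2 - (378/169)n - 252/169)
  -26n**3 - 56n**2 + 14n + 44 = ((2197/63)n - 1859/63)(-(126/169)n**2 - (378/169)n - 252/169) + (0)
Last nonzero remainder: -(126/169)n**2 - (378/169)n - 252/169. Dividing through by -126/169 gives the monic gcd n**2 + 3n + 2.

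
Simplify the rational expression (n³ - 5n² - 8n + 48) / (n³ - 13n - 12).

(n - 4)/(n + 1)

Apply the Euclidean algorithm:
  n³ - 5n² - 8n + 48 = (n³ - 13n - 12) + (-5n² + 5n + 60)
  n³ - 13n - 12 = (-(1/5)n - 1/5)(-5n² + 5n + 60) + (0)
Last nonzero remainder: -5n² + 5n + 60. Dividing through by -5 gives the monic gcd n² - n - 12.
Cancel n² - n - 12 from numerator and denominator to get the reduced form.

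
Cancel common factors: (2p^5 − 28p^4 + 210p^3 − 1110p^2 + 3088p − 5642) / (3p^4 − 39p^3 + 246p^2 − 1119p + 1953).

Repeated division with remainder:
  2p^5 − 28p^4 + 210p^3 − 1110p^2 + 3088p − 5642 = ((2/3)p − 2/3)(3p^4 − 39p^3 + 246p^2 − 1119p + 1953) + (20p^3 − 200p^2 + 1040p − 4340)
  3p^4 − 39p^3 + 246p^2 − 1119p + 1953 = ((3/20)p − 9/20)(20p^3 − 200p^2 + 1040p − 4340) + (0)
Last nonzero remainder: 20p^3 − 200p^2 + 1040p − 4340. Dividing through by 20 gives the monic gcd p^3 − 10p^2 + 52p − 217.
Cancel p^3 − 10p^2 + 52p − 217 from numerator and denominator to get the reduced form.

(2p^2 − 8p + 26)/(3p − 9)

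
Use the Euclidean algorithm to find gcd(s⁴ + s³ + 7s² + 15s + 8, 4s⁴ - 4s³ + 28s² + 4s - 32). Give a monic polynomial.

s³ + 7s + 8

Euclidean algorithm in ℚ[s]:
  s⁴ + s³ + 7s² + 15s + 8 = (1/4)(4s⁴ - 4s³ + 28s² + 4s - 32) + (2s³ + 14s + 16)
  4s⁴ - 4s³ + 28s² + 4s - 32 = (2s - 2)(2s³ + 14s + 16) + (0)
Last nonzero remainder: 2s³ + 14s + 16. Dividing through by 2 gives the monic gcd s³ + 7s + 8.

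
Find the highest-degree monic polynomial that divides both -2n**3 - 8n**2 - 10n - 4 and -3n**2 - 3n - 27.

1

Apply the Euclidean algorithm:
  -2n**3 - 8n**2 - 10n - 4 = ((2/3)n + 2)(-3n**2 - 3n - 27) + (14n + 50)
  -3n**2 - 3n - 27 = (-(3/14)n + 27/49)(14n + 50) + (-2673/49)
  14n + 50 = (-(686/2673)n - 2450/2673)(-2673/49) + (0)
The last nonzero remainder is the constant -2673/49, so the polynomials are coprime and gcd = 1.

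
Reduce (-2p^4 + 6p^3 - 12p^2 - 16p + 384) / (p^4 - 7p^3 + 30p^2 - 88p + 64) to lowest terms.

(-2p - 6)/(p - 1)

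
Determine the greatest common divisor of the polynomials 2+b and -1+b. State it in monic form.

1

By polynomial division,
  b+2 = (b-1) + (3)
  b-1 = ((1/3)b-1/3)(3) + (0)
The last nonzero remainder is the constant 3, so the polynomials are coprime and gcd = 1.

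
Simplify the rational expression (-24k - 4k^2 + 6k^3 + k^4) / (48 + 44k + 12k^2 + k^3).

(-2k + k^2)/(4 + k)

By polynomial division,
  k^4 + 6k^3 - 4k^2 - 24k = (k - 6)(k^3 + 12k^2 + 44k + 48) + (24k^2 + 192k + 288)
  k^3 + 12k^2 + 44k + 48 = ((1/24)k + 1/6)(24k^2 + 192k + 288) + (0)
Last nonzero remainder: 24k^2 + 192k + 288. Dividing through by 24 gives the monic gcd k^2 + 8k + 12.
Cancel k^2 + 8k + 12 from numerator and denominator to get the reduced form.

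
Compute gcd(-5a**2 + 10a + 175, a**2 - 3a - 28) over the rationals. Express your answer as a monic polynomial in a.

a - 7

Repeated division with remainder:
  -5a**2 + 10a + 175 = (-5)(a**2 - 3a - 28) + (-5a + 35)
  a**2 - 3a - 28 = (-(1/5)a - 4/5)(-5a + 35) + (0)
Last nonzero remainder: -5a + 35. Dividing through by -5 gives the monic gcd a - 7.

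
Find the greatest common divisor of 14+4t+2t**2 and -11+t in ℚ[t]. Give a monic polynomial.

1

Repeated division with remainder:
  2t**2+4t+14 = (2t+26)(t-11) + (300)
  t-11 = ((1/300)t-11/300)(300) + (0)
The last nonzero remainder is the constant 300, so the polynomials are coprime and gcd = 1.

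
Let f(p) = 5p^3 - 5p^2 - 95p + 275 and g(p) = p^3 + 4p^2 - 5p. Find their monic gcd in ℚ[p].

Apply the Euclidean algorithm:
  5p^3 - 5p^2 - 95p + 275 = (5)(p^3 + 4p^2 - 5p) + (-25p^2 - 70p + 275)
  p^3 + 4p^2 - 5p = (-(1/25)p - 6/125)(-25p^2 - 70p + 275) + ((66/25)p + 66/5)
  -25p^2 - 70p + 275 = (-(625/66)p + 125/6)((66/25)p + 66/5) + (0)
Last nonzero remainder: (66/25)p + 66/5. Dividing through by 66/25 gives the monic gcd p + 5.

p + 5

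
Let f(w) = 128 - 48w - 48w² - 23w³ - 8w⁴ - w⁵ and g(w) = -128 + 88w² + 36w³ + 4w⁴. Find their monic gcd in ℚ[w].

-16 + 8w + 7w² + w³

By polynomial division,
  -w⁵ - 8w⁴ - 23w³ - 48w² - 48w + 128 = (-(1/4)w + 1/4)(4w⁴ + 36w³ + 88w² - 128) + (-10w³ - 70w² - 80w + 160)
  4w⁴ + 36w³ + 88w² - 128 = (-(2/5)w - 4/5)(-10w³ - 70w² - 80w + 160) + (0)
Last nonzero remainder: -10w³ - 70w² - 80w + 160. Dividing through by -10 gives the monic gcd w³ + 7w² + 8w - 16.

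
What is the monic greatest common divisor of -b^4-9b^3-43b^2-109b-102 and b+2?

b+2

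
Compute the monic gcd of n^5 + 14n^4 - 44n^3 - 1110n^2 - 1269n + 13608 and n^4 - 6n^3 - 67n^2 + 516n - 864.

n^3 - 2n^2 - 75n + 216

Apply the Euclidean algorithm:
  n^5 + 14n^4 - 44n^3 - 1110n^2 - 1269n + 13608 = (n + 20)(n^4 - 6n^3 - 67n^2 + 516n - 864) + (143n^3 - 286n^2 - 10725n + 30888)
  n^4 - 6n^3 - 67n^2 + 516n - 864 = ((1/143)n - 4/143)(143n^3 - 286n^2 - 10725n + 30888) + (0)
Last nonzero remainder: 143n^3 - 286n^2 - 10725n + 30888. Dividing through by 143 gives the monic gcd n^3 - 2n^2 - 75n + 216.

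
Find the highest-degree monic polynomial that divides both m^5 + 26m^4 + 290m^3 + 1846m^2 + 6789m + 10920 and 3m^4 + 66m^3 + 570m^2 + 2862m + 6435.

m^3 + 11m^2 + 69m + 195

Repeated division with remainder:
  m^5 + 26m^4 + 290m^3 + 1846m^2 + 6789m + 10920 = ((1/3)m + 4/3)(3m^4 + 66m^3 + 570m^2 + 2862m + 6435) + (12m^3 + 132m^2 + 828m + 2340)
  3m^4 + 66m^3 + 570m^2 + 2862m + 6435 = ((1/4)m + 11/4)(12m^3 + 132m^2 + 828m + 2340) + (0)
Last nonzero remainder: 12m^3 + 132m^2 + 828m + 2340. Dividing through by 12 gives the monic gcd m^3 + 11m^2 + 69m + 195.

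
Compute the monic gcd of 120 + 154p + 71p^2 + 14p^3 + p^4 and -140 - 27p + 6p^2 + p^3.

By polynomial division,
  p^4 + 14p^3 + 71p^2 + 154p + 120 = (p + 8)(p^3 + 6p^2 - 27p - 140) + (50p^2 + 510p + 1240)
  p^3 + 6p^2 - 27p - 140 = ((1/50)p - 21/250)(50p^2 + 510p + 1240) + (-(224/25)p - 896/25)
  50p^2 + 510p + 1240 = (-(625/112)p - 3875/112)(-(224/25)p - 896/25) + (0)
Last nonzero remainder: -(224/25)p - 896/25. Dividing through by -224/25 gives the monic gcd p + 4.

4 + p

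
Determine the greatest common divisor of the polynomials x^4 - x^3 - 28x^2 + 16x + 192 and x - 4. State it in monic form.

x - 4

Repeated division with remainder:
  x^4 - x^3 - 28x^2 + 16x + 192 = (x^3 + 3x^2 - 16x - 48)(x - 4) + (0)
The last nonzero remainder x - 4 is already monic.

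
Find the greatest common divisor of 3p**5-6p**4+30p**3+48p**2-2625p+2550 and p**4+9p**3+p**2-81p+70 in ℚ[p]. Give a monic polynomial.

p**2+4p-5

Apply the Euclidean algorithm:
  3p**5-6p**4+30p**3+48p**2-2625p+2550 = (3p-33)(p**4+9p**3+p**2-81p+70) + (324p**3+324p**2-5508p+4860)
  p**4+9p**3+p**2-81p+70 = ((1/324)p+2/81)(324p**3+324p**2-5508p+4860) + (10p**2+40p-50)
  324p**3+324p**2-5508p+4860 = ((162/5)p-486/5)(10p**2+40p-50) + (0)
Last nonzero remainder: 10p**2+40p-50. Dividing through by 10 gives the monic gcd p**2+4p-5.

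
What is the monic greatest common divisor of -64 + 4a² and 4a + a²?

4 + a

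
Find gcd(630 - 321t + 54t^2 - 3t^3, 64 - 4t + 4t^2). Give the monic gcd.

1

Repeated division with remainder:
  -3t^3 + 54t^2 - 321t + 630 = (-(3/4)t + 51/4)(4t^2 - 4t + 64) + (-222t - 186)
  4t^2 - 4t + 64 = (-(2/111)t + 136/4107)(-222t - 186) + (96048/1369)
  -222t - 186 = (-(50653/16008)t - 42439/16008)(96048/1369) + (0)
The last nonzero remainder is the constant 96048/1369, so the polynomials are coprime and gcd = 1.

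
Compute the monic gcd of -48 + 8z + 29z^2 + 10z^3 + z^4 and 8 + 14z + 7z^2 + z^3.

4 + z

Apply the Euclidean algorithm:
  z^4 + 10z^3 + 29z^2 + 8z - 48 = (z + 3)(z^3 + 7z^2 + 14z + 8) + (-6z^2 - 42z - 72)
  z^3 + 7z^2 + 14z + 8 = (-(1/6)z)(-6z^2 - 42z - 72) + (2z + 8)
  -6z^2 - 42z - 72 = (-3z - 9)(2z + 8) + (0)
Last nonzero remainder: 2z + 8. Dividing through by 2 gives the monic gcd z + 4.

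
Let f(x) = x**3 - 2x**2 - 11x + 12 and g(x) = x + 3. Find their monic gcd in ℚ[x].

x + 3

By polynomial division,
  x**3 - 2x**2 - 11x + 12 = (x**2 - 5x + 4)(x + 3) + (0)
The last nonzero remainder x + 3 is already monic.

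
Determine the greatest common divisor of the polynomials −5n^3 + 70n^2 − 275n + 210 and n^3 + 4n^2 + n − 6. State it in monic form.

n − 1

Euclidean algorithm in ℚ[n]:
  −5n^3 + 70n^2 − 275n + 210 = (−5)(n^3 + 4n^2 + n − 6) + (90n^2 − 270n + 180)
  n^3 + 4n^2 + n − 6 = ((1/90)n + 7/90)(90n^2 − 270n + 180) + (20n − 20)
  90n^2 − 270n + 180 = ((9/2)n − 9)(20n − 20) + (0)
Last nonzero remainder: 20n − 20. Dividing through by 20 gives the monic gcd n − 1.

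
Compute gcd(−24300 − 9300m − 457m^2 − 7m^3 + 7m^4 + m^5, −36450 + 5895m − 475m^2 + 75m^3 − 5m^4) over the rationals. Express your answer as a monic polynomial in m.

Repeated division with remainder:
  m^5 + 7m^4 − 7m^3 − 457m^2 − 9300m − 24300 = (−(1/5)m − 22/5)(−5m^4 + 75m^3 − 475m^2 + 5895m − 36450) + (228m^3 − 1368m^2 + 9348m − 184680)
  −5m^4 + 75m^3 − 475m^2 + 5895m − 36450 = (−(5/228)m + 15/76)(228m^3 − 1368m^2 + 9348m − 184680) + (0)
Last nonzero remainder: 228m^3 − 1368m^2 + 9348m − 184680. Dividing through by 228 gives the monic gcd m^3 − 6m^2 + 41m − 810.

−810 + 41m − 6m^2 + m^3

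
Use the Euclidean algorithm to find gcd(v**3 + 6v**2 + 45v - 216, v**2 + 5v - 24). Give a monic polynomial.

v - 3

Apply the Euclidean algorithm:
  v**3 + 6v**2 + 45v - 216 = (v + 1)(v**2 + 5v - 24) + (64v - 192)
  v**2 + 5v - 24 = ((1/64)v + 1/8)(64v - 192) + (0)
Last nonzero remainder: 64v - 192. Dividing through by 64 gives the monic gcd v - 3.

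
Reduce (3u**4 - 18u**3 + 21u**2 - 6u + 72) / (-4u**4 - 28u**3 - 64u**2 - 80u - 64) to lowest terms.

(-3u**2 + 21u - 36)/(4u**2 + 24u + 32)

By polynomial division,
  3u**4 - 18u**3 + 21u**2 - 6u + 72 = (-3/4)(-4u**4 - 28u**3 - 64u**2 - 80u - 64) + (-39u**3 - 27u**2 - 66u + 24)
  -4u**4 - 28u**3 - 64u**2 - 80u - 64 = ((4/39)u + 328/507)(-39u**3 - 27u**2 - 66u + 24) + (-(6720/169)u**2 - (6720/169)u - 13440/169)
  -39u**3 - 27u**2 - 66u + 24 = ((2197/2240)u - 169/560)(-(6720/169)u**2 - (6720/169)u - 13440/169) + (0)
Last nonzero remainder: -(6720/169)u**2 - (6720/169)u - 13440/169. Dividing through by -6720/169 gives the monic gcd u**2 + u + 2.
Cancel u**2 + u + 2 from numerator and denominator to get the reduced form.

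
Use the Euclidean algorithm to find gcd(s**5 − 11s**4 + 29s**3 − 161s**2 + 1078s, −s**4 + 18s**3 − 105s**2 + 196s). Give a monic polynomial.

s**3 − 14s**2 + 49s

Euclidean algorithm in ℚ[s]:
  s**5 − 11s**4 + 29s**3 − 161s**2 + 1078s = (−s − 7)(−s**4 + 18s**3 − 105s**2 + 196s) + (50s**3 − 700s**2 + 2450s)
  −s**4 + 18s**3 − 105s**2 + 196s = (−(1/50)s + 2/25)(50s**3 − 700s**2 + 2450s) + (0)
Last nonzero remainder: 50s**3 − 700s**2 + 2450s. Dividing through by 50 gives the monic gcd s**3 − 14s**2 + 49s.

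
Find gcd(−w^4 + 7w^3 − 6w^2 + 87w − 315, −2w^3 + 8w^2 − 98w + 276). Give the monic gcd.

w − 3

Repeated division with remainder:
  −w^4 + 7w^3 − 6w^2 + 87w − 315 = ((1/2)w − 3/2)(−2w^3 + 8w^2 − 98w + 276) + (55w^2 − 198w + 99)
  −2w^3 + 8w^2 − 98w + 276 = (−(2/55)w + 4/275)(55w^2 − 198w + 99) + (−(2288/25)w + 6864/25)
  55w^2 − 198w + 99 = (−(125/208)w + 75/208)(−(2288/25)w + 6864/25) + (0)
Last nonzero remainder: −(2288/25)w + 6864/25. Dividing through by −2288/25 gives the monic gcd w − 3.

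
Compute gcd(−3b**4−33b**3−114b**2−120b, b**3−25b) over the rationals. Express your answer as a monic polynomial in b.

Apply the Euclidean algorithm:
  −3b**4−33b**3−114b**2−120b = (−3b−33)(b**3−25b) + (−189b**2−945b)
  b**3−25b = (−(1/189)b+5/189)(−189b**2−945b) + (0)
Last nonzero remainder: −189b**2−945b. Dividing through by −189 gives the monic gcd b**2+5b.

b**2+5b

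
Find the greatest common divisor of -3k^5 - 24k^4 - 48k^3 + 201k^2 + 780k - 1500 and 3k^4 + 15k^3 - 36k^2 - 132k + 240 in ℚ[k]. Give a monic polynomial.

By polynomial division,
  -3k^5 - 24k^4 - 48k^3 + 201k^2 + 780k - 1500 = (-k - 3)(3k^4 + 15k^3 - 36k^2 - 132k + 240) + (-39k^3 - 39k^2 + 624k - 780)
  3k^4 + 15k^3 - 36k^2 - 132k + 240 = (-(1/13)k - 4/13)(-39k^3 - 39k^2 + 624k - 780) + (0)
Last nonzero remainder: -39k^3 - 39k^2 + 624k - 780. Dividing through by -39 gives the monic gcd k^3 + k^2 - 16k + 20.

k^3 + k^2 - 16k + 20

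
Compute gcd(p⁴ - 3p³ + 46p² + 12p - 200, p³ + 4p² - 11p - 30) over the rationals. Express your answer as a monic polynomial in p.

Apply the Euclidean algorithm:
  p⁴ - 3p³ + 46p² + 12p - 200 = (p - 7)(p³ + 4p² - 11p - 30) + (85p² - 35p - 410)
  p³ + 4p² - 11p - 30 = ((1/85)p + 15/289)(85p² - 35p - 410) + (-(1260/289)p - 2520/289)
  85p² - 35p - 410 = (-(4913/252)p + 11849/252)(-(1260/289)p - 2520/289) + (0)
Last nonzero remainder: -(1260/289)p - 2520/289. Dividing through by -1260/289 gives the monic gcd p + 2.

p + 2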